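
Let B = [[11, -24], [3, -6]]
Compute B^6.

tr B = 5 and det B = 6, so the characteristic polynomial is λ² − (5)λ + (6) with roots 2 and 3.
Eigenvectors give P = [[-8, -3], [-3, -1]] with P⁻¹ = [[1, -3], [-3, 8]], and B = P·diag(2, 3)·P⁻¹.
Then B^6 = P·diag(64, 729)·P⁻¹ = [[-512, -2187], [-192, -729]] · [[1, -3], [-3, 8]] = [[6049, -15960], [1995, -5256]].

[[6049, -15960], [1995, -5256]]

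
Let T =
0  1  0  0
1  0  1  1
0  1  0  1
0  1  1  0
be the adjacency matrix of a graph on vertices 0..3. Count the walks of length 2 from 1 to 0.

0

The number of length-2 walks from vertex 1 to vertex 0 is entry (1,0) of T², where T is the adjacency matrix.
T² = [[1, 0, 1, 1], [0, 3, 1, 1], [1, 1, 2, 1], [1, 1, 1, 2]]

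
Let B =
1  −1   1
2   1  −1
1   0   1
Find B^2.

[[0, −2, 3], [3, −1, 0], [2, −1, 2]]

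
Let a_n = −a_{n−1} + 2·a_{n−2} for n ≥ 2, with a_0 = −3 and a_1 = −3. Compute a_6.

−3

With companion matrix Q = [[−1, 2], [1, 0]], [a_n, a_{n−1}]ᵀ = Q·[a_{n−1}, a_{n−2}]ᵀ, so [a_6, a_5]ᵀ = Q^5·[a_1, a_0]ᵀ.
Q^5 = [[−21, 22], [11, −10]], giving [a_6, a_5]ᵀ = [[−3], [−3]].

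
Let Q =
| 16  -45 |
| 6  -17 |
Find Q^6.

[[-314, 945], [-126, 379]]

tr Q = -1 and det Q = -2, so the characteristic polynomial is λ² − (-1)λ + (-2) with roots 1 and -2.
Eigenvectors give P = [[3, -5], [1, -2]] with P⁻¹ = [[2, -5], [1, -3]], and Q = P·diag(1, -2)·P⁻¹.
Then Q^6 = P·diag(1, 64)·P⁻¹ = [[3, -320], [1, -128]] · [[2, -5], [1, -3]] = [[-314, 945], [-126, 379]].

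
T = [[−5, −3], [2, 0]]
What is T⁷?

tr T = −5 and det T = 6, so the characteristic polynomial is λ² − (−5)λ + (6) with roots −3 and −2.
Eigenvectors give P = [[3, −1], [−2, 1]] with P⁻¹ = [[1, 1], [2, 3]], and T = P·diag(−3, −2)·P⁻¹.
Then T⁷ = P·diag(−2187, −128)·P⁻¹ = [[−6561, 128], [4374, −128]] · [[1, 1], [2, 3]] = [[−6305, −6177], [4118, 3990]].

[[−6305, −6177], [4118, 3990]]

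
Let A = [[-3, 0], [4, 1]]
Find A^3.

[[-27, 0], [28, 1]]

tr A = -2 and det A = -3, so the characteristic polynomial is λ² − (-2)λ + (-3) with roots -3 and 1.
Eigenvectors give P = [[-1, 0], [1, 1]] with P⁻¹ = [[-1, 0], [1, 1]], and A = P·diag(-3, 1)·P⁻¹.
Then A^3 = P·diag(-27, 1)·P⁻¹ = [[27, 0], [-27, 1]] · [[-1, 0], [1, 1]] = [[-27, 0], [28, 1]].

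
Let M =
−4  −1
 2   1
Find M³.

M² = [[14, 3], [−6, −1]]
M³ = [[−50, −11], [22, 5]]

[[−50, −11], [22, 5]]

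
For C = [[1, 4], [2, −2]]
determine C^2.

[[9, −4], [−2, 12]]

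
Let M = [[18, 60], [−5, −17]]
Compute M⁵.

[[1068, 3300], [−275, −857]]

tr M = 1 and det M = −6, so the characteristic polynomial is λ² − (1)λ + (−6) with roots −2 and 3.
Eigenvectors give P = [[−3, 4], [1, −1]] with P⁻¹ = [[1, 4], [1, 3]], and M = P·diag(−2, 3)·P⁻¹.
Then M⁵ = P·diag(−32, 243)·P⁻¹ = [[96, 972], [−32, −243]] · [[1, 4], [1, 3]] = [[1068, 3300], [−275, −857]].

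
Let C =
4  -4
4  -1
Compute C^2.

[[0, -12], [12, -15]]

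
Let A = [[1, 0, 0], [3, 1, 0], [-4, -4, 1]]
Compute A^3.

[[1, 0, 0], [9, 1, 0], [-48, -12, 1]]

A = I + N where N = [[0, 0, 0], [3, 0, 0], [-4, -4, 0]] is strictly lower-triangular, so N^3 = 0.
(I + N)^3 = I + 3·N + 3·N^2 = [[1, 0, 0], [9, 1, 0], [-48, -12, 1]].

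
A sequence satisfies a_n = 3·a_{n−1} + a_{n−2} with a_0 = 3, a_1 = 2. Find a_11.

With companion matrix Q = [[3, 1], [1, 0]], [a_n, a_{n−1}]ᵀ = Q·[a_{n−1}, a_{n−2}]ᵀ, so [a_11, a_10]ᵀ = Q^10·[a_1, a_0]ᵀ.
Q^10 = [[141481, 42837], [42837, 12970]], giving [a_11, a_10]ᵀ = [[411473], [124584]].

411473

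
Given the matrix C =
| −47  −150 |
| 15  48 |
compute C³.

[[−323, −1050], [105, 342]]

tr C = 1 and det C = −6, so the characteristic polynomial is λ² − (1)λ + (−6) with roots −2 and 3.
Eigenvectors give P = [[10, −3], [−3, 1]] with P⁻¹ = [[1, 3], [3, 10]], and C = P·diag(−2, 3)·P⁻¹.
Then C³ = P·diag(−8, 27)·P⁻¹ = [[−80, −81], [24, 27]] · [[1, 3], [3, 10]] = [[−323, −1050], [105, 342]].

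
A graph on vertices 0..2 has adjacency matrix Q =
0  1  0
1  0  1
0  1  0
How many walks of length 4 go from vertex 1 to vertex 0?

The number of length-4 walks from vertex 1 to vertex 0 is entry (1,0) of Q^4, where Q is the adjacency matrix.
Q^2 = [[1, 0, 1], [0, 2, 0], [1, 0, 1]]
Q^3 = [[0, 2, 0], [2, 0, 2], [0, 2, 0]]
Q^4 = [[2, 0, 2], [0, 4, 0], [2, 0, 2]]

0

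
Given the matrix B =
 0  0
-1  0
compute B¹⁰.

[[0, 0], [0, 0]]

B is strictly triangular, hence nilpotent: B² = 0, so B¹⁰ = 0.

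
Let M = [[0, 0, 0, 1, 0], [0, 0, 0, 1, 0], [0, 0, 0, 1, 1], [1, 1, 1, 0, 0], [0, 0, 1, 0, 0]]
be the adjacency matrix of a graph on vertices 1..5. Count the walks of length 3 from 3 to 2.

0

The number of length-3 walks from vertex 3 to vertex 2 is entry (3,2) of M³, where M is the adjacency matrix.
M² = [[1, 1, 1, 0, 0], [1, 1, 1, 0, 0], [1, 1, 2, 0, 0], [0, 0, 0, 3, 1], [0, 0, 0, 1, 1]]
M³ = [[0, 0, 0, 3, 1], [0, 0, 0, 3, 1], [0, 0, 0, 4, 2], [3, 3, 4, 0, 0], [1, 1, 2, 0, 0]]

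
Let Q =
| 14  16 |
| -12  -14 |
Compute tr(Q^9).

tr Q = 0 and det Q = -4, so the characteristic polynomial is λ² − (0)λ + (-4) with roots 2 and -2.
Eigenvectors give P = [[4, 1], [-3, -1]] with P⁻¹ = [[1, 1], [-3, -4]], and Q = P·diag(2, -2)·P⁻¹.
Then Q^9 = P·diag(512, -512)·P⁻¹ = [[2048, -512], [-1536, 512]] · [[1, 1], [-3, -4]] = [[3584, 4096], [-3072, -3584]].

0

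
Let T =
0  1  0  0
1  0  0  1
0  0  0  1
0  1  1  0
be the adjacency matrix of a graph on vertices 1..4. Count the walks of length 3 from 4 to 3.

2

The number of length-3 walks from vertex 4 to vertex 3 is entry (4,3) of T³, where T is the adjacency matrix.
T² = [[1, 0, 0, 1], [0, 2, 1, 0], [0, 1, 1, 0], [1, 0, 0, 2]]
T³ = [[0, 2, 1, 0], [2, 0, 0, 3], [1, 0, 0, 2], [0, 3, 2, 0]]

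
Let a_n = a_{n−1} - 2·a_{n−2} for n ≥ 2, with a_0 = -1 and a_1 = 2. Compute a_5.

With companion matrix Q = [[1, -2], [1, 0]], [a_n, a_{n−1}]ᵀ = Q·[a_{n−1}, a_{n−2}]ᵀ, so [a_5, a_4]ᵀ = Q⁴·[a_1, a_0]ᵀ.
Q⁴ = [[-1, 6], [-3, 2]], giving [a_5, a_4]ᵀ = [[-8], [-8]].

-8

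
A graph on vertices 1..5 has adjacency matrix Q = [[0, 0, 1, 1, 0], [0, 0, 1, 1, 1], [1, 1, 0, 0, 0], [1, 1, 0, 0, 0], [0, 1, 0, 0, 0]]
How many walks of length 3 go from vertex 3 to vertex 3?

0

The number of length-3 walks from vertex 3 to vertex 3 is entry (3,3) of Q^3, where Q is the adjacency matrix.
Q^2 = [[2, 2, 0, 0, 0], [2, 3, 0, 0, 0], [0, 0, 2, 2, 1], [0, 0, 2, 2, 1], [0, 0, 1, 1, 1]]
Q^3 = [[0, 0, 4, 4, 2], [0, 0, 5, 5, 3], [4, 5, 0, 0, 0], [4, 5, 0, 0, 0], [2, 3, 0, 0, 0]]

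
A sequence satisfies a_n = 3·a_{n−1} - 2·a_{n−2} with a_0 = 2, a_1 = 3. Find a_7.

With companion matrix B = [[3, -2], [1, 0]], [a_n, a_{n−1}]ᵀ = B·[a_{n−1}, a_{n−2}]ᵀ, so [a_7, a_6]ᵀ = B^6·[a_1, a_0]ᵀ.
B^6 = [[127, -126], [63, -62]], giving [a_7, a_6]ᵀ = [[129], [65]].

129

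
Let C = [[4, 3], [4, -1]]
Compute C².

[[28, 9], [12, 13]]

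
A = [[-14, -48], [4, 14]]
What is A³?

tr A = 0 and det A = -4, so the characteristic polynomial is λ² − (0)λ + (-4) with roots 2 and -2.
Eigenvectors give P = [[3, 4], [-1, -1]] with P⁻¹ = [[-1, -4], [1, 3]], and A = P·diag(2, -2)·P⁻¹.
Then A³ = P·diag(8, -8)·P⁻¹ = [[24, -32], [-8, 8]] · [[-1, -4], [1, 3]] = [[-56, -192], [16, 56]].

[[-56, -192], [16, 56]]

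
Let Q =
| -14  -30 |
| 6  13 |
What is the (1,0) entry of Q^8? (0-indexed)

-510

tr Q = -1 and det Q = -2, so the characteristic polynomial is λ² − (-1)λ + (-2) with roots 1 and -2.
Eigenvectors give P = [[-2, 5], [1, -2]] with P⁻¹ = [[2, 5], [1, 2]], and Q = P·diag(1, -2)·P⁻¹.
Then Q^8 = P·diag(1, 256)·P⁻¹ = [[-2, 1280], [1, -512]] · [[2, 5], [1, 2]] = [[1276, 2550], [-510, -1019]].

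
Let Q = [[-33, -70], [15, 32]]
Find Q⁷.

tr Q = -1 and det Q = -6, so the characteristic polynomial is λ² − (-1)λ + (-6) with roots -3 and 2.
Eigenvectors give P = [[-7, 2], [3, -1]] with P⁻¹ = [[-1, -2], [-3, -7]], and Q = P·diag(-3, 2)·P⁻¹.
Then Q⁷ = P·diag(-2187, 128)·P⁻¹ = [[15309, 256], [-6561, -128]] · [[-1, -2], [-3, -7]] = [[-16077, -32410], [6945, 14018]].

[[-16077, -32410], [6945, 14018]]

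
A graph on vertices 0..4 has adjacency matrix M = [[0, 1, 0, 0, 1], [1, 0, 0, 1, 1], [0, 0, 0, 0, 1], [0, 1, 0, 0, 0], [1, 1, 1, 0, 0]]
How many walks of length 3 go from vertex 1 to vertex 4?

5

The number of length-3 walks from vertex 1 to vertex 4 is entry (1,4) of M³, where M is the adjacency matrix.
M² = [[2, 1, 1, 1, 1], [1, 3, 1, 0, 1], [1, 1, 1, 0, 0], [1, 0, 0, 1, 1], [1, 1, 0, 1, 3]]
M³ = [[2, 4, 1, 1, 4], [4, 2, 1, 3, 5], [1, 1, 0, 1, 3], [1, 3, 1, 0, 1], [4, 5, 3, 1, 2]]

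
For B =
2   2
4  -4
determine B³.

B² = [[12, -4], [-8, 24]]
B³ = [[8, 40], [80, -112]]

[[8, 40], [80, -112]]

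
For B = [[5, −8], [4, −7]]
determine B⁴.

tr B = −2 and det B = −3, so the characteristic polynomial is λ² − (−2)λ + (−3) with roots 1 and −3.
Eigenvectors give P = [[2, 1], [1, 1]] with P⁻¹ = [[1, −1], [−1, 2]], and B = P·diag(1, −3)·P⁻¹.
Then B⁴ = P·diag(1, 81)·P⁻¹ = [[2, 81], [1, 81]] · [[1, −1], [−1, 2]] = [[−79, 160], [−80, 161]].

[[−79, 160], [−80, 161]]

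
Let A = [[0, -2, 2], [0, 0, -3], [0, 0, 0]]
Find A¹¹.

A is strictly triangular, hence nilpotent: A³ = 0, so A¹¹ = 0.

[[0, 0, 0], [0, 0, 0], [0, 0, 0]]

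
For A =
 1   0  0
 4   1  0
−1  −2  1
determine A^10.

[[1, 0, 0], [40, 1, 0], [−370, −20, 1]]

A = I + N where N = [[0, 0, 0], [4, 0, 0], [−1, −2, 0]] is strictly lower-triangular, so N^3 = 0.
(I + N)^10 = I + 10·N + 45·N^2 = [[1, 0, 0], [40, 1, 0], [−370, −20, 1]].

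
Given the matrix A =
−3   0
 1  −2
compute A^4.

tr A = −5 and det A = 6, so the characteristic polynomial is λ² − (−5)λ + (6) with roots −3 and −2.
Eigenvectors give P = [[1, 0], [−1, −1]] with P⁻¹ = [[1, 0], [−1, −1]], and A = P·diag(−3, −2)·P⁻¹.
Then A^4 = P·diag(81, 16)·P⁻¹ = [[81, 0], [−81, −16]] · [[1, 0], [−1, −1]] = [[81, 0], [−65, 16]].

[[81, 0], [−65, 16]]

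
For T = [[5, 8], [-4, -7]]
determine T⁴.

tr T = -2 and det T = -3, so the characteristic polynomial is λ² − (-2)λ + (-3) with roots -3 and 1.
Eigenvectors give P = [[-1, 2], [1, -1]] with P⁻¹ = [[1, 2], [1, 1]], and T = P·diag(-3, 1)·P⁻¹.
Then T⁴ = P·diag(81, 1)·P⁻¹ = [[-81, 2], [81, -1]] · [[1, 2], [1, 1]] = [[-79, -160], [80, 161]].

[[-79, -160], [80, 161]]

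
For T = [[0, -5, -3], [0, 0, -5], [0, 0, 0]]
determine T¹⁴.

[[0, 0, 0], [0, 0, 0], [0, 0, 0]]

T is strictly triangular, hence nilpotent: T³ = 0, so T¹⁴ = 0.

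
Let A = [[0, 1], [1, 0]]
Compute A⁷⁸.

A² = I (check: tr A = 0 and det A = −1), so A⁷⁸ = I since 78 is even.

[[1, 0], [0, 1]]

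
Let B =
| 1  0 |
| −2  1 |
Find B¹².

[[1, 0], [−24, 1]]

B = I + N where N = [[0, 0], [−2, 0]] is strictly lower-triangular, so N² = 0.
(I + N)¹² = I + 12·N = [[1, 0], [−24, 1]].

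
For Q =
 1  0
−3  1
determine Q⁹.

[[1, 0], [−27, 1]]

Q = I + N where N = [[0, 0], [−3, 0]] is strictly lower-triangular, so N² = 0.
(I + N)⁹ = I + 9·N = [[1, 0], [−27, 1]].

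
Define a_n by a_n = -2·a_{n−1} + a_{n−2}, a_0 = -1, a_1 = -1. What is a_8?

With companion matrix Q = [[-2, 1], [1, 0]], [a_n, a_{n−1}]ᵀ = Q·[a_{n−1}, a_{n−2}]ᵀ, so [a_8, a_7]ᵀ = Q⁷·[a_1, a_0]ᵀ.
Q⁷ = [[-408, 169], [169, -70]], giving [a_8, a_7]ᵀ = [[239], [-99]].

239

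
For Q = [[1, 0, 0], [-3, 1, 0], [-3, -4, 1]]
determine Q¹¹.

Q = I + N where N = [[0, 0, 0], [-3, 0, 0], [-3, -4, 0]] is strictly lower-triangular, so N³ = 0.
(I + N)¹¹ = I + 11·N + 55·N² = [[1, 0, 0], [-33, 1, 0], [627, -44, 1]].

[[1, 0, 0], [-33, 1, 0], [627, -44, 1]]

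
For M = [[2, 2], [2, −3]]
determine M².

[[8, −2], [−2, 13]]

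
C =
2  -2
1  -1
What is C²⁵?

C² = C (a projection; rank 1, trace 1), so C²⁵ = C.

[[2, -2], [1, -1]]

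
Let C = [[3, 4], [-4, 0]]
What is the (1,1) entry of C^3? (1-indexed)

C^2 = [[-7, 12], [-12, -16]]
C^3 = [[-69, -28], [28, -48]]

-69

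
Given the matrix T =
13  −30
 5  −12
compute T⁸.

[[19171, −37830], [6305, −12354]]

tr T = 1 and det T = −6, so the characteristic polynomial is λ² − (1)λ + (−6) with roots 3 and −2.
Eigenvectors give P = [[−3, −2], [−1, −1]] with P⁻¹ = [[−1, 2], [1, −3]], and T = P·diag(3, −2)·P⁻¹.
Then T⁸ = P·diag(6561, 256)·P⁻¹ = [[−19683, −512], [−6561, −256]] · [[−1, 2], [1, −3]] = [[19171, −37830], [6305, −12354]].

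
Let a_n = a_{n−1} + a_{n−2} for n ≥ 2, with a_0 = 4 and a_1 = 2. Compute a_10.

246

With companion matrix Q = [[1, 1], [1, 0]], [a_n, a_{n−1}]ᵀ = Q·[a_{n−1}, a_{n−2}]ᵀ, so [a_10, a_9]ᵀ = Q⁹·[a_1, a_0]ᵀ.
Q⁹ = [[55, 34], [34, 21]], giving [a_10, a_9]ᵀ = [[246], [152]].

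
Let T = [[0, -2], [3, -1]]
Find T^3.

[[6, 10], [-15, 11]]

T^2 = [[-6, 2], [-3, -5]]
T^3 = [[6, 10], [-15, 11]]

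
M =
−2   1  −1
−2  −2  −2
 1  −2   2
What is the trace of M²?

14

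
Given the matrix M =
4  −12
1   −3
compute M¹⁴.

M² = M (a projection; rank 1, trace 1), so M¹⁴ = M.

[[4, −12], [1, −3]]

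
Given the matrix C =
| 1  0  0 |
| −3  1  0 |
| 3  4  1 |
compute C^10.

[[1, 0, 0], [−30, 1, 0], [−510, 40, 1]]

C = I + N where N = [[0, 0, 0], [−3, 0, 0], [3, 4, 0]] is strictly lower-triangular, so N^3 = 0.
(I + N)^10 = I + 10·N + 45·N^2 = [[1, 0, 0], [−30, 1, 0], [−510, 40, 1]].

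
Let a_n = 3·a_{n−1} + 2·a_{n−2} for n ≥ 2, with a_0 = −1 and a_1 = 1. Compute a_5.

With companion matrix T = [[3, 2], [1, 0]], [a_n, a_{n−1}]ᵀ = T·[a_{n−1}, a_{n−2}]ᵀ, so [a_5, a_4]ᵀ = T⁴·[a_1, a_0]ᵀ.
T⁴ = [[139, 78], [39, 22]], giving [a_5, a_4]ᵀ = [[61], [17]].

61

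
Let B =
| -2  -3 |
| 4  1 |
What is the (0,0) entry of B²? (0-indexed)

-8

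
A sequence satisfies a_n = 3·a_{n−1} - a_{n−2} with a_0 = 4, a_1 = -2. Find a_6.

-508

With companion matrix M = [[3, -1], [1, 0]], [a_n, a_{n−1}]ᵀ = M·[a_{n−1}, a_{n−2}]ᵀ, so [a_6, a_5]ᵀ = M^5·[a_1, a_0]ᵀ.
M^5 = [[144, -55], [55, -21]], giving [a_6, a_5]ᵀ = [[-508], [-194]].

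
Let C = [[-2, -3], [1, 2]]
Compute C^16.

C² = I (check: tr C = 0 and det C = -1), so C^16 = I since 16 is even.

[[1, 0], [0, 1]]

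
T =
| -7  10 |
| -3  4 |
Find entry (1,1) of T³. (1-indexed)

tr T = -3 and det T = 2, so the characteristic polynomial is λ² − (-3)λ + (2) with roots -1 and -2.
Eigenvectors give P = [[-5, -2], [-3, -1]] with P⁻¹ = [[1, -2], [-3, 5]], and T = P·diag(-1, -2)·P⁻¹.
Then T³ = P·diag(-1, -8)·P⁻¹ = [[5, 16], [3, 8]] · [[1, -2], [-3, 5]] = [[-43, 70], [-21, 34]].

-43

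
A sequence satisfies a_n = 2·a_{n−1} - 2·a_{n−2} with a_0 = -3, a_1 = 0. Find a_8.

With companion matrix B = [[2, -2], [1, 0]], [a_n, a_{n−1}]ᵀ = B·[a_{n−1}, a_{n−2}]ᵀ, so [a_8, a_7]ᵀ = B⁷·[a_1, a_0]ᵀ.
B⁷ = [[0, 16], [-8, 16]], giving [a_8, a_7]ᵀ = [[-48], [-48]].

-48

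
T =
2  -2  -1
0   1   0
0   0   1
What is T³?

T² = [[4, -6, -3], [0, 1, 0], [0, 0, 1]]
T³ = [[8, -14, -7], [0, 1, 0], [0, 0, 1]]

[[8, -14, -7], [0, 1, 0], [0, 0, 1]]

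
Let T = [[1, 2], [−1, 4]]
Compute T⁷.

tr T = 5 and det T = 6, so the characteristic polynomial is λ² − (5)λ + (6) with roots 2 and 3.
Eigenvectors give P = [[2, 1], [1, 1]] with P⁻¹ = [[1, −1], [−1, 2]], and T = P·diag(2, 3)·P⁻¹.
Then T⁷ = P·diag(128, 2187)·P⁻¹ = [[256, 2187], [128, 2187]] · [[1, −1], [−1, 2]] = [[−1931, 4118], [−2059, 4246]].

[[−1931, 4118], [−2059, 4246]]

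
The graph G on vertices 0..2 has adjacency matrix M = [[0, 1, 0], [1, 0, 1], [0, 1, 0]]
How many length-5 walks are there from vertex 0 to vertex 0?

The number of length-5 walks from vertex 0 to vertex 0 is entry (0,0) of M⁵, where M is the adjacency matrix.
M² = [[1, 0, 1], [0, 2, 0], [1, 0, 1]]
M³ = [[0, 2, 0], [2, 0, 2], [0, 2, 0]]
M⁴ = [[2, 0, 2], [0, 4, 0], [2, 0, 2]]
M⁵ = [[0, 4, 0], [4, 0, 4], [0, 4, 0]]

0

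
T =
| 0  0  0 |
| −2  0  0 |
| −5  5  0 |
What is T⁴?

T is strictly triangular, hence nilpotent: T³ = 0, so T⁴ = 0.

[[0, 0, 0], [0, 0, 0], [0, 0, 0]]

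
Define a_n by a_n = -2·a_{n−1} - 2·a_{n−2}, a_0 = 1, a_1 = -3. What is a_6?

-16

With companion matrix M = [[-2, -2], [1, 0]], [a_n, a_{n−1}]ᵀ = M·[a_{n−1}, a_{n−2}]ᵀ, so [a_6, a_5]ᵀ = M⁵·[a_1, a_0]ᵀ.
M⁵ = [[8, 8], [-4, 0]], giving [a_6, a_5]ᵀ = [[-16], [12]].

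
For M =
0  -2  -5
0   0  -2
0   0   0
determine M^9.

M is strictly triangular, hence nilpotent: M^3 = 0, so M^9 = 0.

[[0, 0, 0], [0, 0, 0], [0, 0, 0]]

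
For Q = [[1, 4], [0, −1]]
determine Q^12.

[[1, 0], [0, 1]]

Q² = I (check: tr Q = 0 and det Q = −1), so Q^12 = I since 12 is even.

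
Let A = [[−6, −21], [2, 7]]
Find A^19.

A² = A (a projection; rank 1, trace 1), so A^19 = A.

[[−6, −21], [2, 7]]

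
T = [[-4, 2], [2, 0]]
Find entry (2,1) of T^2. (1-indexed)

-8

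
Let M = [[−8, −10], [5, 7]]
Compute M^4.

[[146, 130], [−65, −49]]

tr M = −1 and det M = −6, so the characteristic polynomial is λ² − (−1)λ + (−6) with roots 2 and −3.
Eigenvectors give P = [[1, −2], [−1, 1]] with P⁻¹ = [[−1, −2], [−1, −1]], and M = P·diag(2, −3)·P⁻¹.
Then M^4 = P·diag(16, 81)·P⁻¹ = [[16, −162], [−16, 81]] · [[−1, −2], [−1, −1]] = [[146, 130], [−65, −49]].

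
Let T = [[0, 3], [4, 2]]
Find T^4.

T^2 = [[12, 6], [8, 16]]
T^3 = [[24, 48], [64, 56]]
T^4 = [[192, 168], [224, 304]]

[[192, 168], [224, 304]]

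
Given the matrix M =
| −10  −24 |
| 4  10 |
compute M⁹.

tr M = 0 and det M = −4, so the characteristic polynomial is λ² − (0)λ + (−4) with roots 2 and −2.
Eigenvectors give P = [[−2, −3], [1, 1]] with P⁻¹ = [[1, 3], [−1, −2]], and M = P·diag(2, −2)·P⁻¹.
Then M⁹ = P·diag(512, −512)·P⁻¹ = [[−1024, 1536], [512, −512]] · [[1, 3], [−1, −2]] = [[−2560, −6144], [1024, 2560]].

[[−2560, −6144], [1024, 2560]]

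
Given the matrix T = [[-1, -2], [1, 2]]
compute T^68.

[[-1, -2], [1, 2]]

T² = T (a projection; rank 1, trace 1), so T^68 = T.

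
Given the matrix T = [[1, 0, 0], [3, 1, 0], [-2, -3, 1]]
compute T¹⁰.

T = I + N where N = [[0, 0, 0], [3, 0, 0], [-2, -3, 0]] is strictly lower-triangular, so N³ = 0.
(I + N)¹⁰ = I + 10·N + 45·N² = [[1, 0, 0], [30, 1, 0], [-425, -30, 1]].

[[1, 0, 0], [30, 1, 0], [-425, -30, 1]]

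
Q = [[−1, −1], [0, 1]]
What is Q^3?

[[−1, −1], [0, 1]]

Q² = I (check: tr Q = 0 and det Q = −1), so Q^3 = Q since 3 is odd.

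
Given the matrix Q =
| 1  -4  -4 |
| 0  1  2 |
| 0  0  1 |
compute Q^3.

[[1, -12, -36], [0, 1, 6], [0, 0, 1]]

Q = I + N where N = [[0, -4, -4], [0, 0, 2], [0, 0, 0]] is strictly upper-triangular, so N^3 = 0.
(I + N)^3 = I + 3·N + 3·N^2 = [[1, -12, -36], [0, 1, 6], [0, 0, 1]].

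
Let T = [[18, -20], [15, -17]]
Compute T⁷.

[[9132, -9260], [6945, -7073]]

tr T = 1 and det T = -6, so the characteristic polynomial is λ² − (1)λ + (-6) with roots 3 and -2.
Eigenvectors give P = [[4, 1], [3, 1]] with P⁻¹ = [[1, -1], [-3, 4]], and T = P·diag(3, -2)·P⁻¹.
Then T⁷ = P·diag(2187, -128)·P⁻¹ = [[8748, -128], [6561, -128]] · [[1, -1], [-3, 4]] = [[9132, -9260], [6945, -7073]].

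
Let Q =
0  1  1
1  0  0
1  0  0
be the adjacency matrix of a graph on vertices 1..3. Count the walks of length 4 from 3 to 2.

The number of length-4 walks from vertex 3 to vertex 2 is entry (3,2) of Q^4, where Q is the adjacency matrix.
Q^2 = [[2, 0, 0], [0, 1, 1], [0, 1, 1]]
Q^3 = [[0, 2, 2], [2, 0, 0], [2, 0, 0]]
Q^4 = [[4, 0, 0], [0, 2, 2], [0, 2, 2]]

2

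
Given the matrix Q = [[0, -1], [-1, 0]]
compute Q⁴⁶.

[[1, 0], [0, 1]]

Q² = I (check: tr Q = 0 and det Q = -1), so Q⁴⁶ = I since 46 is even.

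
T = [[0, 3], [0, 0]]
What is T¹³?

[[0, 0], [0, 0]]

T is strictly triangular, hence nilpotent: T² = 0, so T¹³ = 0.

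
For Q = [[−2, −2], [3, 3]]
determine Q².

Q² = Q (a projection; rank 1, trace 1), so Q² = Q.

[[−2, −2], [3, 3]]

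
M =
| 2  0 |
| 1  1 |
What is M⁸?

tr M = 3 and det M = 2, so the characteristic polynomial is λ² − (3)λ + (2) with roots 2 and 1.
Eigenvectors give P = [[1, 0], [1, −1]] with P⁻¹ = [[1, 0], [1, −1]], and M = P·diag(2, 1)·P⁻¹.
Then M⁸ = P·diag(256, 1)·P⁻¹ = [[256, 0], [256, −1]] · [[1, 0], [1, −1]] = [[256, 0], [255, 1]].

[[256, 0], [255, 1]]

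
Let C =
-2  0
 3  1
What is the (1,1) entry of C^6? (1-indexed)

64

tr C = -1 and det C = -2, so the characteristic polynomial is λ² − (-1)λ + (-2) with roots -2 and 1.
Eigenvectors give P = [[-1, 0], [1, 1]] with P⁻¹ = [[-1, 0], [1, 1]], and C = P·diag(-2, 1)·P⁻¹.
Then C^6 = P·diag(64, 1)·P⁻¹ = [[-64, 0], [64, 1]] · [[-1, 0], [1, 1]] = [[64, 0], [-63, 1]].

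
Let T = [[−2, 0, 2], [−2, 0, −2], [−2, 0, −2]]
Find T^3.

T^2 = [[0, 0, −8], [8, 0, 0], [8, 0, 0]]
T^3 = [[16, 0, 16], [−16, 0, 16], [−16, 0, 16]]

[[16, 0, 16], [−16, 0, 16], [−16, 0, 16]]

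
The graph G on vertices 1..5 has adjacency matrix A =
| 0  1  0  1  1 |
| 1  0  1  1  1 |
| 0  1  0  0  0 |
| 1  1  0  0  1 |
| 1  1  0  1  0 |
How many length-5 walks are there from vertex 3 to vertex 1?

The number of length-5 walks from vertex 3 to vertex 1 is entry (3,1) of A⁵, where A is the adjacency matrix.
A² = [[3, 2, 1, 2, 2], [2, 4, 0, 2, 2], [1, 0, 1, 1, 1], [2, 2, 1, 3, 2], [2, 2, 1, 2, 3]]
A³ = [[6, 8, 2, 7, 7], [8, 6, 4, 8, 8], [2, 4, 0, 2, 2], [7, 8, 2, 6, 7], [7, 8, 2, 7, 6]]
A⁴ = [[22, 22, 8, 21, 21], [22, 28, 6, 22, 22], [8, 6, 4, 8, 8], [21, 22, 8, 22, 21], [21, 22, 8, 21, 22]]
A⁵ = [[64, 72, 22, 65, 65], [72, 72, 28, 72, 72], [22, 28, 6, 22, 22], [65, 72, 22, 64, 65], [65, 72, 22, 65, 64]]

22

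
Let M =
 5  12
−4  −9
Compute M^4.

[[−239, −480], [160, 321]]

tr M = −4 and det M = 3, so the characteristic polynomial is λ² − (−4)λ + (3) with roots −1 and −3.
Eigenvectors give P = [[2, 3], [−1, −2]] with P⁻¹ = [[2, 3], [−1, −2]], and M = P·diag(−1, −3)·P⁻¹.
Then M^4 = P·diag(1, 81)·P⁻¹ = [[2, 243], [−1, −162]] · [[2, 3], [−1, −2]] = [[−239, −480], [160, 321]].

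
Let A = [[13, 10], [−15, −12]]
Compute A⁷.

tr A = 1 and det A = −6, so the characteristic polynomial is λ² − (1)λ + (−6) with roots 3 and −2.
Eigenvectors give P = [[−1, −2], [1, 3]] with P⁻¹ = [[−3, −2], [1, 1]], and A = P·diag(3, −2)·P⁻¹.
Then A⁷ = P·diag(2187, −128)·P⁻¹ = [[−2187, 256], [2187, −384]] · [[−3, −2], [1, 1]] = [[6817, 4630], [−6945, −4758]].

[[6817, 4630], [−6945, −4758]]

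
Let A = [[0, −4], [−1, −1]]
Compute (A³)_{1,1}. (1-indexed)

−4

A² = [[4, 4], [1, 5]]
A³ = [[−4, −20], [−5, −9]]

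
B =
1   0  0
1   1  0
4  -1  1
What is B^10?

B = I + N where N = [[0, 0, 0], [1, 0, 0], [4, -1, 0]] is strictly lower-triangular, so N^3 = 0.
(I + N)^10 = I + 10·N + 45·N^2 = [[1, 0, 0], [10, 1, 0], [-5, -10, 1]].

[[1, 0, 0], [10, 1, 0], [-5, -10, 1]]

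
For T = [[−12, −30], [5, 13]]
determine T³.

[[−78, −210], [35, 97]]

tr T = 1 and det T = −6, so the characteristic polynomial is λ² − (1)λ + (−6) with roots −2 and 3.
Eigenvectors give P = [[−3, 2], [1, −1]] with P⁻¹ = [[−1, −2], [−1, −3]], and T = P·diag(−2, 3)·P⁻¹.
Then T³ = P·diag(−8, 27)·P⁻¹ = [[24, 54], [−8, −27]] · [[−1, −2], [−1, −3]] = [[−78, −210], [35, 97]].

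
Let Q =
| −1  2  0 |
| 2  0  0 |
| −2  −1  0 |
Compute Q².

[[5, −2, 0], [−2, 4, 0], [0, −4, 0]]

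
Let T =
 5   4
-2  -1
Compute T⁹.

tr T = 4 and det T = 3, so the characteristic polynomial is λ² − (4)λ + (3) with roots 3 and 1.
Eigenvectors give P = [[-2, 1], [1, -1]] with P⁻¹ = [[-1, -1], [-1, -2]], and T = P·diag(3, 1)·P⁻¹.
Then T⁹ = P·diag(19683, 1)·P⁻¹ = [[-39366, 1], [19683, -1]] · [[-1, -1], [-1, -2]] = [[39365, 39364], [-19682, -19681]].

[[39365, 39364], [-19682, -19681]]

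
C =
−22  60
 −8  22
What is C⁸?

tr C = 0 and det C = −4, so the characteristic polynomial is λ² − (0)λ + (−4) with roots 2 and −2.
Eigenvectors give P = [[5, −3], [2, −1]] with P⁻¹ = [[−1, 3], [−2, 5]], and C = P·diag(2, −2)·P⁻¹.
Then C⁸ = P·diag(256, 256)·P⁻¹ = [[1280, −768], [512, −256]] · [[−1, 3], [−2, 5]] = [[256, 0], [0, 256]].

[[256, 0], [0, 256]]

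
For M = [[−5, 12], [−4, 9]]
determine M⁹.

[[−59045, 118092], [−39364, 78729]]

tr M = 4 and det M = 3, so the characteristic polynomial is λ² − (4)λ + (3) with roots 1 and 3.
Eigenvectors give P = [[−2, −3], [−1, −2]] with P⁻¹ = [[−2, 3], [1, −2]], and M = P·diag(1, 3)·P⁻¹.
Then M⁹ = P·diag(1, 19683)·P⁻¹ = [[−2, −59049], [−1, −39366]] · [[−2, 3], [1, −2]] = [[−59045, 118092], [−39364, 78729]].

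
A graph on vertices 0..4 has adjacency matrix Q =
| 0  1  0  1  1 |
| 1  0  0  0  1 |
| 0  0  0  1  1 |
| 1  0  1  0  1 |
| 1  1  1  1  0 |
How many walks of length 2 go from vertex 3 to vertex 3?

3

The number of length-2 walks from vertex 3 to vertex 3 is entry (3,3) of Q², where Q is the adjacency matrix.
Q² = [[3, 1, 2, 1, 2], [1, 2, 1, 2, 1], [2, 1, 2, 1, 1], [1, 2, 1, 3, 2], [2, 1, 1, 2, 4]]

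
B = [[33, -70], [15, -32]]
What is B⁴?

tr B = 1 and det B = -6, so the characteristic polynomial is λ² − (1)λ + (-6) with roots 3 and -2.
Eigenvectors give P = [[7, -2], [3, -1]] with P⁻¹ = [[1, -2], [3, -7]], and B = P·diag(3, -2)·P⁻¹.
Then B⁴ = P·diag(81, 16)·P⁻¹ = [[567, -32], [243, -16]] · [[1, -2], [3, -7]] = [[471, -910], [195, -374]].

[[471, -910], [195, -374]]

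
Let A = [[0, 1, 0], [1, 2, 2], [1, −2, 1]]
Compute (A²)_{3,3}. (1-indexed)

−3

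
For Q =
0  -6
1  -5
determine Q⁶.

[[-1266, 3990], [-665, 2059]]

tr Q = -5 and det Q = 6, so the characteristic polynomial is λ² − (-5)λ + (6) with roots -3 and -2.
Eigenvectors give P = [[2, 3], [1, 1]] with P⁻¹ = [[-1, 3], [1, -2]], and Q = P·diag(-3, -2)·P⁻¹.
Then Q⁶ = P·diag(729, 64)·P⁻¹ = [[1458, 192], [729, 64]] · [[-1, 3], [1, -2]] = [[-1266, 3990], [-665, 2059]].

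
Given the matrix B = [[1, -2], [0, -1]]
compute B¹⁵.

[[1, -2], [0, -1]]

B² = I (check: tr B = 0 and det B = -1), so B¹⁵ = B since 15 is odd.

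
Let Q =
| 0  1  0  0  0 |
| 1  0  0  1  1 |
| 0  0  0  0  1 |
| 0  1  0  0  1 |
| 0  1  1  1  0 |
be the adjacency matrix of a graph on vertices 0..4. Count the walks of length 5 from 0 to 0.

The number of length-5 walks from vertex 0 to vertex 0 is entry (0,0) of Q⁵, where Q is the adjacency matrix.
Q² = [[1, 0, 0, 1, 1], [0, 3, 1, 1, 1], [0, 1, 1, 1, 0], [1, 1, 1, 2, 1], [1, 1, 0, 1, 3]]
Q³ = [[0, 3, 1, 1, 1], [3, 2, 1, 4, 5], [1, 1, 0, 1, 3], [1, 4, 1, 2, 4], [1, 5, 3, 4, 2]]
Q⁴ = [[3, 2, 1, 4, 5], [2, 12, 5, 7, 7], [1, 5, 3, 4, 2], [4, 7, 4, 8, 7], [5, 7, 2, 7, 12]]
Q⁵ = [[2, 12, 5, 7, 7], [12, 16, 7, 19, 24], [5, 7, 2, 7, 12], [7, 19, 7, 14, 19], [7, 24, 12, 19, 16]]

2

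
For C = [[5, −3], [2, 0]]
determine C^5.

tr C = 5 and det C = 6, so the characteristic polynomial is λ² − (5)λ + (6) with roots 2 and 3.
Eigenvectors give P = [[−1, −3], [−1, −2]] with P⁻¹ = [[2, −3], [−1, 1]], and C = P·diag(2, 3)·P⁻¹.
Then C^5 = P·diag(32, 243)·P⁻¹ = [[−32, −729], [−32, −486]] · [[2, −3], [−1, 1]] = [[665, −633], [422, −390]].

[[665, −633], [422, −390]]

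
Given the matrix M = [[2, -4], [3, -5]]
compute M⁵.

[[92, -124], [93, -125]]

tr M = -3 and det M = 2, so the characteristic polynomial is λ² − (-3)λ + (2) with roots -2 and -1.
Eigenvectors give P = [[1, -4], [1, -3]] with P⁻¹ = [[-3, 4], [-1, 1]], and M = P·diag(-2, -1)·P⁻¹.
Then M⁵ = P·diag(-32, -1)·P⁻¹ = [[-32, 4], [-32, 3]] · [[-3, 4], [-1, 1]] = [[92, -124], [93, -125]].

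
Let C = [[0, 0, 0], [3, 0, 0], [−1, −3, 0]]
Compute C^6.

[[0, 0, 0], [0, 0, 0], [0, 0, 0]]

C is strictly triangular, hence nilpotent: C^3 = 0, so C^6 = 0.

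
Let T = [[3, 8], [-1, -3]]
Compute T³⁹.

[[3, 8], [-1, -3]]

T² = I (check: tr T = 0 and det T = -1), so T³⁹ = T since 39 is odd.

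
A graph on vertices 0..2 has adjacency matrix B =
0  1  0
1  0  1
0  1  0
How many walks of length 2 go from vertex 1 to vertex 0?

0

The number of length-2 walks from vertex 1 to vertex 0 is entry (1,0) of B², where B is the adjacency matrix.
B² = [[1, 0, 1], [0, 2, 0], [1, 0, 1]]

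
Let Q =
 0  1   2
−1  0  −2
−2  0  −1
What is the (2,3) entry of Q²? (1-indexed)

0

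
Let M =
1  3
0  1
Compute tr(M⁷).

2

M = I + N where N = [[0, 3], [0, 0]] is strictly upper-triangular, so N² = 0.
(I + N)⁷ = I + 7·N = [[1, 21], [0, 1]].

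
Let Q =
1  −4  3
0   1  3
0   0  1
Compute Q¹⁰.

Q = I + N where N = [[0, −4, 3], [0, 0, 3], [0, 0, 0]] is strictly upper-triangular, so N³ = 0.
(I + N)¹⁰ = I + 10·N + 45·N² = [[1, −40, −510], [0, 1, 30], [0, 0, 1]].

[[1, −40, −510], [0, 1, 30], [0, 0, 1]]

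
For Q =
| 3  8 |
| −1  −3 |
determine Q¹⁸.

[[1, 0], [0, 1]]

Q² = I (check: tr Q = 0 and det Q = −1), so Q¹⁸ = I since 18 is even.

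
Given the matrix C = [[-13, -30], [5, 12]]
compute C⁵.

[[-793, -1650], [275, 582]]

tr C = -1 and det C = -6, so the characteristic polynomial is λ² − (-1)λ + (-6) with roots 2 and -3.
Eigenvectors give P = [[-2, -3], [1, 1]] with P⁻¹ = [[1, 3], [-1, -2]], and C = P·diag(2, -3)·P⁻¹.
Then C⁵ = P·diag(32, -243)·P⁻¹ = [[-64, 729], [32, -243]] · [[1, 3], [-1, -2]] = [[-793, -1650], [275, 582]].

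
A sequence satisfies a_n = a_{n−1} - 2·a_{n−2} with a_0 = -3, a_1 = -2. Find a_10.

-80

With companion matrix C = [[1, -2], [1, 0]], [a_n, a_{n−1}]ᵀ = C·[a_{n−1}, a_{n−2}]ᵀ, so [a_10, a_9]ᵀ = C⁹·[a_1, a_0]ᵀ.
C⁹ = [[-11, 34], [-17, 6]], giving [a_10, a_9]ᵀ = [[-80], [16]].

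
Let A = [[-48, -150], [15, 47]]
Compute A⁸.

[[63306, 189150], [-18915, -56489]]

tr A = -1 and det A = -6, so the characteristic polynomial is λ² − (-1)λ + (-6) with roots 2 and -3.
Eigenvectors give P = [[-3, 10], [1, -3]] with P⁻¹ = [[3, 10], [1, 3]], and A = P·diag(2, -3)·P⁻¹.
Then A⁸ = P·diag(256, 6561)·P⁻¹ = [[-768, 65610], [256, -19683]] · [[3, 10], [1, 3]] = [[63306, 189150], [-18915, -56489]].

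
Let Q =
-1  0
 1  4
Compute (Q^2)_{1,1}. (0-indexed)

16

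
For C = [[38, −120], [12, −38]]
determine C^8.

[[256, 0], [0, 256]]

tr C = 0 and det C = −4, so the characteristic polynomial is λ² − (0)λ + (−4) with roots −2 and 2.
Eigenvectors give P = [[3, 10], [1, 3]] with P⁻¹ = [[−3, 10], [1, −3]], and C = P·diag(−2, 2)·P⁻¹.
Then C^8 = P·diag(256, 256)·P⁻¹ = [[768, 2560], [256, 768]] · [[−3, 10], [1, −3]] = [[256, 0], [0, 256]].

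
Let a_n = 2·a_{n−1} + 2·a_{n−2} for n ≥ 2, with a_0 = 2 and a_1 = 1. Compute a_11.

45024

With companion matrix A = [[2, 2], [1, 0]], [a_n, a_{n−1}]ᵀ = A·[a_{n−1}, a_{n−2}]ᵀ, so [a_11, a_10]ᵀ = A¹⁰·[a_1, a_0]ᵀ.
A¹⁰ = [[18272, 13376], [6688, 4896]], giving [a_11, a_10]ᵀ = [[45024], [16480]].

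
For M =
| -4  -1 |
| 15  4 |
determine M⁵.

M² = I (check: tr M = 0 and det M = -1), so M⁵ = M since 5 is odd.

[[-4, -1], [15, 4]]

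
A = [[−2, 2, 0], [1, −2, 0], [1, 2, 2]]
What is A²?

[[6, −8, 0], [−4, 6, 0], [2, 2, 4]]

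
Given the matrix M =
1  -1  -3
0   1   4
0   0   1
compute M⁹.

M = I + N where N = [[0, -1, -3], [0, 0, 4], [0, 0, 0]] is strictly upper-triangular, so N³ = 0.
(I + N)⁹ = I + 9·N + 36·N² = [[1, -9, -171], [0, 1, 36], [0, 0, 1]].

[[1, -9, -171], [0, 1, 36], [0, 0, 1]]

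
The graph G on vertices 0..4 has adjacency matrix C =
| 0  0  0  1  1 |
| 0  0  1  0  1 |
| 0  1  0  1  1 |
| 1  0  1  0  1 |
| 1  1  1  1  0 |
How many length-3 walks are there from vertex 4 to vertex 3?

7

The number of length-3 walks from vertex 4 to vertex 3 is entry (4,3) of C³, where C is the adjacency matrix.
C² = [[2, 1, 2, 1, 1], [1, 2, 1, 2, 1], [2, 1, 3, 1, 2], [1, 2, 1, 3, 2], [1, 1, 2, 2, 4]]
C³ = [[2, 3, 3, 5, 6], [3, 2, 5, 3, 6], [3, 5, 4, 7, 7], [5, 3, 7, 4, 7], [6, 6, 7, 7, 6]]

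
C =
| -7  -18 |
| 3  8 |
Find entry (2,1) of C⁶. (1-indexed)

tr C = 1 and det C = -2, so the characteristic polynomial is λ² − (1)λ + (-2) with roots -1 and 2.
Eigenvectors give P = [[-3, 2], [1, -1]] with P⁻¹ = [[-1, -2], [-1, -3]], and C = P·diag(-1, 2)·P⁻¹.
Then C⁶ = P·diag(1, 64)·P⁻¹ = [[-3, 128], [1, -64]] · [[-1, -2], [-1, -3]] = [[-125, -378], [63, 190]].

63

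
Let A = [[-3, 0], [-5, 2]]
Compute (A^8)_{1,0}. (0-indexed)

6305

tr A = -1 and det A = -6, so the characteristic polynomial is λ² − (-1)λ + (-6) with roots 2 and -3.
Eigenvectors give P = [[0, 1], [-1, 1]] with P⁻¹ = [[1, -1], [1, 0]], and A = P·diag(2, -3)·P⁻¹.
Then A^8 = P·diag(256, 6561)·P⁻¹ = [[0, 6561], [-256, 6561]] · [[1, -1], [1, 0]] = [[6561, 0], [6305, 256]].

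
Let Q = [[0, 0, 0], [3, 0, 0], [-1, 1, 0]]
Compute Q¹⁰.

Q is strictly triangular, hence nilpotent: Q³ = 0, so Q¹⁰ = 0.

[[0, 0, 0], [0, 0, 0], [0, 0, 0]]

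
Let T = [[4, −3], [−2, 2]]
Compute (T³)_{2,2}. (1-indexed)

56

T² = [[22, −18], [−12, 10]]
T³ = [[124, −102], [−68, 56]]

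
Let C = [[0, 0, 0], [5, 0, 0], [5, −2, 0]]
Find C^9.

[[0, 0, 0], [0, 0, 0], [0, 0, 0]]

C is strictly triangular, hence nilpotent: C^3 = 0, so C^9 = 0.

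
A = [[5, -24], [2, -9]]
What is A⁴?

[[-239, 960], [-80, 321]]

tr A = -4 and det A = 3, so the characteristic polynomial is λ² − (-4)λ + (3) with roots -3 and -1.
Eigenvectors give P = [[-3, -4], [-1, -1]] with P⁻¹ = [[1, -4], [-1, 3]], and A = P·diag(-3, -1)·P⁻¹.
Then A⁴ = P·diag(81, 1)·P⁻¹ = [[-243, -4], [-81, -1]] · [[1, -4], [-1, 3]] = [[-239, 960], [-80, 321]].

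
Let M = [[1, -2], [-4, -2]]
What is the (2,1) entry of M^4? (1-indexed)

M^2 = [[9, 2], [4, 12]]
M^3 = [[1, -22], [-44, -32]]
M^4 = [[89, 42], [84, 152]]

84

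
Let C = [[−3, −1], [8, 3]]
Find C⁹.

[[−3, −1], [8, 3]]

C² = I (check: tr C = 0 and det C = −1), so C⁹ = C since 9 is odd.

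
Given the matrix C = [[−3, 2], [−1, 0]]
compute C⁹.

[[−1023, 1022], [−511, 510]]

tr C = −3 and det C = 2, so the characteristic polynomial is λ² − (−3)λ + (2) with roots −2 and −1.
Eigenvectors give P = [[2, 1], [1, 1]] with P⁻¹ = [[1, −1], [−1, 2]], and C = P·diag(−2, −1)·P⁻¹.
Then C⁹ = P·diag(−512, −1)·P⁻¹ = [[−1024, −1], [−512, −1]] · [[1, −1], [−1, 2]] = [[−1023, 1022], [−511, 510]].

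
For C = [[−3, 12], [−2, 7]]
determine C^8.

tr C = 4 and det C = 3, so the characteristic polynomial is λ² − (4)λ + (3) with roots 3 and 1.
Eigenvectors give P = [[−2, 3], [−1, 1]] with P⁻¹ = [[1, −3], [1, −2]], and C = P·diag(3, 1)·P⁻¹.
Then C^8 = P·diag(6561, 1)·P⁻¹ = [[−13122, 3], [−6561, 1]] · [[1, −3], [1, −2]] = [[−13119, 39360], [−6560, 19681]].

[[−13119, 39360], [−6560, 19681]]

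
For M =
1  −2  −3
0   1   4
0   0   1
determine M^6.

M = I + N where N = [[0, −2, −3], [0, 0, 4], [0, 0, 0]] is strictly upper-triangular, so N^3 = 0.
(I + N)^6 = I + 6·N + 15·N^2 = [[1, −12, −138], [0, 1, 24], [0, 0, 1]].

[[1, −12, −138], [0, 1, 24], [0, 0, 1]]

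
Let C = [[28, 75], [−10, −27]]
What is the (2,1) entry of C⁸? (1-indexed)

tr C = 1 and det C = −6, so the characteristic polynomial is λ² − (1)λ + (−6) with roots −2 and 3.
Eigenvectors give P = [[−5, −3], [2, 1]] with P⁻¹ = [[1, 3], [−2, −5]], and C = P·diag(−2, 3)·P⁻¹.
Then C⁸ = P·diag(256, 6561)·P⁻¹ = [[−1280, −19683], [512, 6561]] · [[1, 3], [−2, −5]] = [[38086, 94575], [−12610, −31269]].

−12610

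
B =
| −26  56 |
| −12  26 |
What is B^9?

tr B = 0 and det B = −4, so the characteristic polynomial is λ² − (0)λ + (−4) with roots −2 and 2.
Eigenvectors give P = [[7, 2], [3, 1]] with P⁻¹ = [[1, −2], [−3, 7]], and B = P·diag(−2, 2)·P⁻¹.
Then B^9 = P·diag(−512, 512)·P⁻¹ = [[−3584, 1024], [−1536, 512]] · [[1, −2], [−3, 7]] = [[−6656, 14336], [−3072, 6656]].

[[−6656, 14336], [−3072, 6656]]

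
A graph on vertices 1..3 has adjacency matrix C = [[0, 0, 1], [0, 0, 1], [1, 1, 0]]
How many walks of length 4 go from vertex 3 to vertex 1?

0

The number of length-4 walks from vertex 3 to vertex 1 is entry (3,1) of C⁴, where C is the adjacency matrix.
C² = [[1, 1, 0], [1, 1, 0], [0, 0, 2]]
C³ = [[0, 0, 2], [0, 0, 2], [2, 2, 0]]
C⁴ = [[2, 2, 0], [2, 2, 0], [0, 0, 4]]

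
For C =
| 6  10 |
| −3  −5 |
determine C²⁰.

C² = C (a projection; rank 1, trace 1), so C²⁰ = C.

[[6, 10], [−3, −5]]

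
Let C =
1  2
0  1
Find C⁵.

[[1, 10], [0, 1]]

C = I + N where N = [[0, 2], [0, 0]] is strictly upper-triangular, so N² = 0.
(I + N)⁵ = I + 5·N = [[1, 10], [0, 1]].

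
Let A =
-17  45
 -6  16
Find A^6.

tr A = -1 and det A = -2, so the characteristic polynomial is λ² − (-1)λ + (-2) with roots -2 and 1.
Eigenvectors give P = [[-3, 5], [-1, 2]] with P⁻¹ = [[-2, 5], [-1, 3]], and A = P·diag(-2, 1)·P⁻¹.
Then A^6 = P·diag(64, 1)·P⁻¹ = [[-192, 5], [-64, 2]] · [[-2, 5], [-1, 3]] = [[379, -945], [126, -314]].

[[379, -945], [126, -314]]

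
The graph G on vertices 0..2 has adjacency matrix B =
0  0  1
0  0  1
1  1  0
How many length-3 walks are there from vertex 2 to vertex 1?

2

The number of length-3 walks from vertex 2 to vertex 1 is entry (2,1) of B^3, where B is the adjacency matrix.
B^2 = [[1, 1, 0], [1, 1, 0], [0, 0, 2]]
B^3 = [[0, 0, 2], [0, 0, 2], [2, 2, 0]]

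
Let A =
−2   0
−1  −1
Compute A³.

[[−8, 0], [−7, −1]]

tr A = −3 and det A = 2, so the characteristic polynomial is λ² − (−3)λ + (2) with roots −1 and −2.
Eigenvectors give P = [[0, 1], [−1, 1]] with P⁻¹ = [[1, −1], [1, 0]], and A = P·diag(−1, −2)·P⁻¹.
Then A³ = P·diag(−1, −8)·P⁻¹ = [[0, −8], [1, −8]] · [[1, −1], [1, 0]] = [[−8, 0], [−7, −1]].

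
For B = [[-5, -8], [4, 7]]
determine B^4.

[[-79, -160], [80, 161]]

tr B = 2 and det B = -3, so the characteristic polynomial is λ² − (2)λ + (-3) with roots 3 and -1.
Eigenvectors give P = [[-1, 2], [1, -1]] with P⁻¹ = [[1, 2], [1, 1]], and B = P·diag(3, -1)·P⁻¹.
Then B^4 = P·diag(81, 1)·P⁻¹ = [[-81, 2], [81, -1]] · [[1, 2], [1, 1]] = [[-79, -160], [80, 161]].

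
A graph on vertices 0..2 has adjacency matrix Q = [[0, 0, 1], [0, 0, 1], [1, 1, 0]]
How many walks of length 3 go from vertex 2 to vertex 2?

0

The number of length-3 walks from vertex 2 to vertex 2 is entry (2,2) of Q^3, where Q is the adjacency matrix.
Q^2 = [[1, 1, 0], [1, 1, 0], [0, 0, 2]]
Q^3 = [[0, 0, 2], [0, 0, 2], [2, 2, 0]]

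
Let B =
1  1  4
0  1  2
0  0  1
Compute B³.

B = I + N where N = [[0, 1, 4], [0, 0, 2], [0, 0, 0]] is strictly upper-triangular, so N³ = 0.
(I + N)³ = I + 3·N + 3·N² = [[1, 3, 18], [0, 1, 6], [0, 0, 1]].

[[1, 3, 18], [0, 1, 6], [0, 0, 1]]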